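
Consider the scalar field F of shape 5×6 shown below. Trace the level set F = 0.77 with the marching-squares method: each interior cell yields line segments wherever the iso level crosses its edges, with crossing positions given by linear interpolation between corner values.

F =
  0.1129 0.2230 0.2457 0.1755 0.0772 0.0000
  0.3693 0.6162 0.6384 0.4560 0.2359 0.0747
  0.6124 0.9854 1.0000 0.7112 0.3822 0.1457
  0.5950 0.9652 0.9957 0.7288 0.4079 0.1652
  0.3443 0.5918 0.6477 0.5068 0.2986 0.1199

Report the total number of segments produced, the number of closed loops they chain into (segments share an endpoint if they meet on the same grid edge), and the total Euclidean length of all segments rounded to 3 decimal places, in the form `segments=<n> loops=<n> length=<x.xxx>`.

segments=8 loops=1 length=7.660

cell (1,0): code 0100 → (1.417,1.000)–(2.000,0.423)
cell (1,1): code 1100 → (1.364,2.000)–(1.417,1.000)
cell (1,2): code 1000 → (2.000,2.796)–(1.364,2.000)
cell (2,0): code 0110 → (2.000,0.423)–(3.000,0.473)
cell (2,2): code 1001 → (3.000,2.846)–(2.000,2.796)
cell (3,0): code 0010 → (3.000,0.473)–(3.523,1.000)
cell (3,1): code 0011 → (3.523,1.000)–(3.649,2.000)
cell (3,2): code 0001 → (3.649,2.000)–(3.000,2.846)
total: 8 segments, chained into 1 closed loop(s), length Σ = 7.660068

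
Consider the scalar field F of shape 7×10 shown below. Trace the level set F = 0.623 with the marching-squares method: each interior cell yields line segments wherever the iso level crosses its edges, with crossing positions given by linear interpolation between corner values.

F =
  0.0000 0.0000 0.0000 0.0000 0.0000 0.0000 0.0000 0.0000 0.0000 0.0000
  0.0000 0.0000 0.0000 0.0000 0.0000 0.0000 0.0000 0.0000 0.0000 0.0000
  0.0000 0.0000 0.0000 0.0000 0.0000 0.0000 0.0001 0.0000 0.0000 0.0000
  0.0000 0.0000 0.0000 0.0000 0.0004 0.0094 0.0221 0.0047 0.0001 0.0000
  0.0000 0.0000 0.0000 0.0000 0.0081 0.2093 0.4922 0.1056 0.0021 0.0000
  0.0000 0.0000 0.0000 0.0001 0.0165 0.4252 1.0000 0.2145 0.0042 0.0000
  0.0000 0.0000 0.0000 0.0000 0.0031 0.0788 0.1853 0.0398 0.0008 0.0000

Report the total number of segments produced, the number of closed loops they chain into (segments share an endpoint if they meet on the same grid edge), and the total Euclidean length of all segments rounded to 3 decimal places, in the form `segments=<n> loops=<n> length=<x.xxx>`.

cell (4,5): code 0100 → (4.258,6.000)–(5.000,5.344)
cell (4,6): code 1000 → (5.000,6.480)–(4.258,6.000)
cell (5,5): code 0010 → (5.000,5.344)–(5.463,6.000)
cell (5,6): code 0001 → (5.463,6.000)–(5.000,6.480)
total: 4 segments, chained into 1 closed loop(s), length Σ = 3.344073

segments=4 loops=1 length=3.344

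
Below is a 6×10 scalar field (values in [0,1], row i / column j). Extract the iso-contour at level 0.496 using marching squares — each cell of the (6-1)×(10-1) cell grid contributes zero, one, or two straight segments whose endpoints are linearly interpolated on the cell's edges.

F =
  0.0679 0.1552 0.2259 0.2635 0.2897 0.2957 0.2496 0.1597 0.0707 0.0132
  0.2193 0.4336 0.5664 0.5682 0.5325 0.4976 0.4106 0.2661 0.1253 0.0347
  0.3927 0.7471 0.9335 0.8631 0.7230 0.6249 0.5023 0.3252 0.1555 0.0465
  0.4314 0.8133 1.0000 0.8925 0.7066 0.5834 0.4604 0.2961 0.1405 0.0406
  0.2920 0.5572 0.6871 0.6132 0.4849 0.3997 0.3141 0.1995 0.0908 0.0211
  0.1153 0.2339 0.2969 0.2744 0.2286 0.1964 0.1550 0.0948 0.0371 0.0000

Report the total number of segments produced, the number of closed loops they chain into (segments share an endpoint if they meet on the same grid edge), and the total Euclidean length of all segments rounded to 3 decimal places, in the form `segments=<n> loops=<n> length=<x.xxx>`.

cell (0,1): code 0100 → (0.793,2.000)–(1.000,1.470)
cell (0,2): code 1100 → (0.763,3.000)–(0.793,2.000)
cell (0,3): code 1100 → (0.850,4.000)–(0.763,3.000)
cell (0,4): code 1100 → (0.992,5.000)–(0.850,4.000)
cell (0,5): code 1000 → (1.000,5.018)–(0.992,5.000)
cell (1,0): code 0100 → (1.199,1.000)–(2.000,0.291)
cell (1,1): code 1110 → (1.000,1.470)–(1.199,1.000)
cell (1,5): code 1101 → (1.931,6.000)–(1.000,5.018)
cell (1,6): code 1000 → (2.000,6.036)–(1.931,6.000)
cell (2,0): code 0110 → (2.000,0.291)–(3.000,0.169)
cell (2,5): code 1011 → (3.000,5.711)–(2.150,6.000)
cell (2,6): code 0001 → (2.150,6.000)–(2.000,6.036)
cell (3,0): code 0110 → (3.000,0.169)–(4.000,0.769)
cell (3,3): code 1011 → (4.000,3.913)–(3.950,4.000)
cell (3,4): code 0011 → (3.950,4.000)–(3.476,5.000)
cell (3,5): code 0001 → (3.476,5.000)–(3.000,5.711)
cell (4,0): code 0010 → (4.000,0.769)–(4.189,1.000)
cell (4,1): code 0011 → (4.189,1.000)–(4.490,2.000)
cell (4,2): code 0011 → (4.490,2.000)–(4.346,3.000)
cell (4,3): code 0001 → (4.346,3.000)–(4.000,3.913)
total: 20 segments, chained into 1 closed loop(s), length Σ = 15.230767

segments=20 loops=1 length=15.231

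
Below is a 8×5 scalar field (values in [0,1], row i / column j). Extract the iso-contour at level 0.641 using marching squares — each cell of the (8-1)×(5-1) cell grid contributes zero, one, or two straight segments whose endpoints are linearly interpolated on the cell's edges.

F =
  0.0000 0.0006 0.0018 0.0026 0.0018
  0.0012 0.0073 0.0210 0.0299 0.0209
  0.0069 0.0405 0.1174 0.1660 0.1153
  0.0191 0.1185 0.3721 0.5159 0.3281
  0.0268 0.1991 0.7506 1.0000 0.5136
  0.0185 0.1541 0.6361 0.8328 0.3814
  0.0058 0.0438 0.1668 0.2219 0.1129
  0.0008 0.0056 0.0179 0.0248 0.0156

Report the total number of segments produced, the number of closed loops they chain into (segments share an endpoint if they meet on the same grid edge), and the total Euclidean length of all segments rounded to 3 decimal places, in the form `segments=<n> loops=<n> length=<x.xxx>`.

cell (3,1): code 0100 → (3.710,2.000)–(4.000,1.801)
cell (3,2): code 1100 → (3.258,3.000)–(3.710,2.000)
cell (3,3): code 1000 → (4.000,3.738)–(3.258,3.000)
cell (4,1): code 0010 → (4.000,1.801)–(4.957,2.000)
cell (4,2): code 0111 → (4.957,2.000)–(5.000,2.025)
cell (4,3): code 1001 → (5.000,3.425)–(4.000,3.738)
cell (5,2): code 0010 → (5.000,2.025)–(5.314,3.000)
cell (5,3): code 0001 → (5.314,3.000)–(5.000,3.425)
total: 8 segments, chained into 1 closed loop(s), length Σ = 6.122621

segments=8 loops=1 length=6.123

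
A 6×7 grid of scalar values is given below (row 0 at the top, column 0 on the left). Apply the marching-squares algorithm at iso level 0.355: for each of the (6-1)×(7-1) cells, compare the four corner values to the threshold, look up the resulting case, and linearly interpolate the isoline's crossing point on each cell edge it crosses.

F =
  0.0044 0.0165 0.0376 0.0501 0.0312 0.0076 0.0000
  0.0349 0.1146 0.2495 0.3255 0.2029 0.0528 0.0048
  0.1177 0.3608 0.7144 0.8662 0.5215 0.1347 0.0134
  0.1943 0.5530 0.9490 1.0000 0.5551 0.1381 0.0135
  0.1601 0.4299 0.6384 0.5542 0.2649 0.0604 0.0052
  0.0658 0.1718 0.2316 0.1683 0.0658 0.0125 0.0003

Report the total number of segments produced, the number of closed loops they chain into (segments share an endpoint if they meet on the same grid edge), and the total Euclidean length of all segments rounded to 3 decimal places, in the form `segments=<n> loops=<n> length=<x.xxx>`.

segments=14 loops=1 length=11.867

cell (1,0): code 0100 → (1.976,1.000)–(2.000,0.976)
cell (1,1): code 1100 → (1.227,2.000)–(1.976,1.000)
cell (1,2): code 1100 → (1.055,3.000)–(1.227,2.000)
cell (1,3): code 1100 → (1.477,4.000)–(1.055,3.000)
cell (1,4): code 1000 → (2.000,4.430)–(1.477,4.000)
cell (2,0): code 0110 → (2.000,0.976)–(3.000,0.448)
cell (2,4): code 1001 → (3.000,4.480)–(2.000,4.430)
cell (3,0): code 0110 → (3.000,0.448)–(4.000,0.722)
cell (3,3): code 1011 → (4.000,3.689)–(3.690,4.000)
cell (3,4): code 0001 → (3.690,4.000)–(3.000,4.480)
cell (4,0): code 0010 → (4.000,0.722)–(4.290,1.000)
cell (4,1): code 0011 → (4.290,1.000)–(4.697,2.000)
cell (4,2): code 0011 → (4.697,2.000)–(4.516,3.000)
cell (4,3): code 0001 → (4.516,3.000)–(4.000,3.689)
total: 14 segments, chained into 1 closed loop(s), length Σ = 11.867427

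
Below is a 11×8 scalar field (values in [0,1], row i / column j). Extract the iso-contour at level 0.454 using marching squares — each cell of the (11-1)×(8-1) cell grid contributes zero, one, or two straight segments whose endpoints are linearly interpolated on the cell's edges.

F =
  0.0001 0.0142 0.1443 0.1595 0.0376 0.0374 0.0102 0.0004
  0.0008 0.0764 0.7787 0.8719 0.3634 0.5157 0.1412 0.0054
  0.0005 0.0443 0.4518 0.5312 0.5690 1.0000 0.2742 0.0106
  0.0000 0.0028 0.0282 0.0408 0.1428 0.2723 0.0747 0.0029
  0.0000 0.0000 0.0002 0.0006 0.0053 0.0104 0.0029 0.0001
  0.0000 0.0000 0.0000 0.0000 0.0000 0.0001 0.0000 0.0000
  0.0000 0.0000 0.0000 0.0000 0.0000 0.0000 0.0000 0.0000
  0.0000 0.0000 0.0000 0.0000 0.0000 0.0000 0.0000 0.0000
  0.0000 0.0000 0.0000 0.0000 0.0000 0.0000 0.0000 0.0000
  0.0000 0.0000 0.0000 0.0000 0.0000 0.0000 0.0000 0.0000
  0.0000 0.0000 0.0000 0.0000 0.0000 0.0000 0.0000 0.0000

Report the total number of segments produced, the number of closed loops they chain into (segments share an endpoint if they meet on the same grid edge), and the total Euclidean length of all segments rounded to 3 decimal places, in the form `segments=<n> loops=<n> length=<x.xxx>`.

segments=14 loops=1 length=10.999

cell (0,1): code 0100 → (0.488,2.000)–(1.000,1.538)
cell (0,2): code 1100 → (0.413,3.000)–(0.488,2.000)
cell (0,3): code 1000 → (1.000,3.822)–(0.413,3.000)
cell (0,4): code 0100 → (0.871,5.000)–(1.000,4.595)
cell (0,5): code 1000 → (1.000,5.165)–(0.871,5.000)
cell (1,1): code 0010 → (1.000,1.538)–(1.993,2.000)
cell (1,2): code 0111 → (1.993,2.000)–(2.000,2.028)
cell (1,3): code 1101 → (1.441,4.000)–(1.000,3.822)
cell (1,4): code 1110 → (1.000,4.595)–(1.441,4.000)
cell (1,5): code 1001 → (2.000,5.752)–(1.000,5.165)
cell (2,2): code 0010 → (2.000,2.028)–(2.157,3.000)
cell (2,3): code 0011 → (2.157,3.000)–(2.270,4.000)
cell (2,4): code 0011 → (2.270,4.000)–(2.750,5.000)
cell (2,5): code 0001 → (2.750,5.000)–(2.000,5.752)
total: 14 segments, chained into 1 closed loop(s), length Σ = 10.999382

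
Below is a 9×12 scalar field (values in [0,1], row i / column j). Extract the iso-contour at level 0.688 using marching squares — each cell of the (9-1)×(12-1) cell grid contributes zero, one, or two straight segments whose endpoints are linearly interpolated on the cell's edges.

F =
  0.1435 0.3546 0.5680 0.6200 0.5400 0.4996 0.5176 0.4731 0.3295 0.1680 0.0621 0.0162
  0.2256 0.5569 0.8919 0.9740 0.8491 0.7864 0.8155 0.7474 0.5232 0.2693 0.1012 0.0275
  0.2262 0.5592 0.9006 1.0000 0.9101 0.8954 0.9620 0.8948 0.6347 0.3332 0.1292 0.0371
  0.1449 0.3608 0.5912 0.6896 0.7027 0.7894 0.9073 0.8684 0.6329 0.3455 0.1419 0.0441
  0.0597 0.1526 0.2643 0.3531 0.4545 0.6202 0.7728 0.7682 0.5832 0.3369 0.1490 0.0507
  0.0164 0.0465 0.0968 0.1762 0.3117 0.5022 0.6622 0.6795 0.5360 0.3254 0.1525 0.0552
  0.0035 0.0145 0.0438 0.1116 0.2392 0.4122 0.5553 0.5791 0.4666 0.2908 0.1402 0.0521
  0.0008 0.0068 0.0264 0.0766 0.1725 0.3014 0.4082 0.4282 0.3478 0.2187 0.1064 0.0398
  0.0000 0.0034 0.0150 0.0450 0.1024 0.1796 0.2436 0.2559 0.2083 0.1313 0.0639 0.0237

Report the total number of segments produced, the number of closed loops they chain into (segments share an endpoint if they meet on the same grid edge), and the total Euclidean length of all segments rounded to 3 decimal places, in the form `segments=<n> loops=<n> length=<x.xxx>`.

segments=20 loops=1 length=18.173

cell (0,1): code 0100 → (0.370,2.000)–(1.000,1.391)
cell (0,2): code 1100 → (0.192,3.000)–(0.370,2.000)
cell (0,3): code 1100 → (0.479,4.000)–(0.192,3.000)
cell (0,4): code 1100 → (0.657,5.000)–(0.479,4.000)
cell (0,5): code 1100 → (0.572,6.000)–(0.657,5.000)
cell (0,6): code 1100 → (0.783,7.000)–(0.572,6.000)
cell (0,7): code 1000 → (1.000,7.265)–(0.783,7.000)
cell (1,1): code 0110 → (1.000,1.391)–(2.000,1.377)
cell (1,7): code 1001 → (2.000,7.795)–(1.000,7.265)
cell (2,1): code 0010 → (2.000,1.377)–(2.687,2.000)
cell (2,2): code 0111 → (2.687,2.000)–(3.000,2.984)
cell (2,7): code 1001 → (3.000,7.766)–(2.000,7.795)
cell (3,2): code 0010 → (3.000,2.984)–(3.005,3.000)
cell (3,3): code 0011 → (3.005,3.000)–(3.059,4.000)
cell (3,4): code 0011 → (3.059,4.000)–(3.599,5.000)
cell (3,5): code 0111 → (3.599,5.000)–(4.000,5.444)
cell (3,7): code 1001 → (4.000,7.434)–(3.000,7.766)
cell (4,5): code 0010 → (4.000,5.444)–(4.767,6.000)
cell (4,6): code 0011 → (4.767,6.000)–(4.904,7.000)
cell (4,7): code 0001 → (4.904,7.000)–(4.000,7.434)
total: 20 segments, chained into 1 closed loop(s), length Σ = 18.173465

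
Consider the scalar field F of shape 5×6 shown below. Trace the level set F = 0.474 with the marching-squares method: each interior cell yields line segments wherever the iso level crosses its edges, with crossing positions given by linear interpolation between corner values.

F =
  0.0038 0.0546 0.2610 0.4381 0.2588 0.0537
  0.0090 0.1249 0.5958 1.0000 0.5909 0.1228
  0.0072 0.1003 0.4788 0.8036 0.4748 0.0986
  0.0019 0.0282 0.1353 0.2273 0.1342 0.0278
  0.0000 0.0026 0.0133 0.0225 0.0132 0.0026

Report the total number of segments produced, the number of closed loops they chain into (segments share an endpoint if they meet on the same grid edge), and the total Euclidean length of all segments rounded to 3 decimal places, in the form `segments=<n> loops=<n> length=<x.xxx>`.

segments=10 loops=1 length=7.566

cell (0,1): code 0100 → (0.636,2.000)–(1.000,1.741)
cell (0,2): code 1100 → (0.064,3.000)–(0.636,2.000)
cell (0,3): code 1100 → (0.648,4.000)–(0.064,3.000)
cell (0,4): code 1000 → (1.000,4.250)–(0.648,4.000)
cell (1,1): code 0110 → (1.000,1.741)–(2.000,1.987)
cell (1,4): code 1001 → (2.000,4.002)–(1.000,4.250)
cell (2,1): code 0010 → (2.000,1.987)–(2.014,2.000)
cell (2,2): code 0011 → (2.014,2.000)–(2.572,3.000)
cell (2,3): code 0011 → (2.572,3.000)–(2.002,4.000)
cell (2,4): code 0001 → (2.002,4.000)–(2.000,4.002)
total: 10 segments, chained into 1 closed loop(s), length Σ = 7.566252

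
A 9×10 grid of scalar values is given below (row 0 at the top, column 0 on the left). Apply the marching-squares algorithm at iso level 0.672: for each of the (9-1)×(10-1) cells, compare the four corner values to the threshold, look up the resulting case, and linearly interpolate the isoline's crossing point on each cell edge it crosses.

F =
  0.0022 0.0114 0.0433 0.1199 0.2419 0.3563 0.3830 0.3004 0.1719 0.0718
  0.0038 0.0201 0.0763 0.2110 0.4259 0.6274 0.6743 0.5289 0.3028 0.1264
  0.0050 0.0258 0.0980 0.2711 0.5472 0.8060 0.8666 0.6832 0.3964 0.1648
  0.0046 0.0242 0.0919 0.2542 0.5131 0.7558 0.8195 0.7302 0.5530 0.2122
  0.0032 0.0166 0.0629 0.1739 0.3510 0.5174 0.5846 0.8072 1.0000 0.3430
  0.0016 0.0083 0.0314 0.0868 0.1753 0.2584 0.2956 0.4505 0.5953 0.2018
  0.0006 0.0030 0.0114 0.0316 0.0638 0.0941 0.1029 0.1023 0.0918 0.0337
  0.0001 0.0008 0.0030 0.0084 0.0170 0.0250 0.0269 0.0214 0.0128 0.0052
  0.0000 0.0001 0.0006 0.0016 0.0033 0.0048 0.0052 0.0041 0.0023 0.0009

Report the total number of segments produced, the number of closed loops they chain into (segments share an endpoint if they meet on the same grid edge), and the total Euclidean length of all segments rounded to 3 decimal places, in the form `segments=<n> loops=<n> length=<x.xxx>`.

segments=16 loops=1 length=11.891

cell (0,5): code 0100 → (0.992,6.000)–(1.000,5.951)
cell (0,6): code 1000 → (1.000,6.016)–(0.992,6.000)
cell (1,4): code 0100 → (1.250,5.000)–(2.000,4.482)
cell (1,5): code 1110 → (1.000,5.951)–(1.250,5.000)
cell (1,6): code 1101 → (1.927,7.000)–(1.000,6.016)
cell (1,7): code 1000 → (2.000,7.039)–(1.927,7.000)
cell (2,4): code 0110 → (2.000,4.482)–(3.000,4.655)
cell (2,7): code 1001 → (3.000,7.328)–(2.000,7.039)
cell (3,4): code 0010 → (3.000,4.655)–(3.352,5.000)
cell (3,5): code 0011 → (3.352,5.000)–(3.628,6.000)
cell (3,6): code 0111 → (3.628,6.000)–(4.000,6.393)
cell (3,7): code 1101 → (3.266,8.000)–(3.000,7.328)
cell (3,8): code 1000 → (4.000,8.499)–(3.266,8.000)
cell (4,6): code 0010 → (4.000,6.393)–(4.379,7.000)
cell (4,7): code 0011 → (4.379,7.000)–(4.810,8.000)
cell (4,8): code 0001 → (4.810,8.000)–(4.000,8.499)
total: 16 segments, chained into 1 closed loop(s), length Σ = 11.890667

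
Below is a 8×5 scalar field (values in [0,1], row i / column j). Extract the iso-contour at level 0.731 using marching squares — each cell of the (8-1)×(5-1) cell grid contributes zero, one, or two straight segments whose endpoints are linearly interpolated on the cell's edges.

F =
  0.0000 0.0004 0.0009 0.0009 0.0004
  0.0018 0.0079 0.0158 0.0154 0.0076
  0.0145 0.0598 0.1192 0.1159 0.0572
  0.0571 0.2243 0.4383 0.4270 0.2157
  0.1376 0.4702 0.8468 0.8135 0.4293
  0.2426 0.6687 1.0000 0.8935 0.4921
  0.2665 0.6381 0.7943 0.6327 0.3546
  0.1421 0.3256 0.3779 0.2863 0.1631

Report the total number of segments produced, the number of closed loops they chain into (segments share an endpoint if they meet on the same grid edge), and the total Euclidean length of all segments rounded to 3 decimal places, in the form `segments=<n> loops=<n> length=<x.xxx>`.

cell (3,1): code 0100 → (3.717,2.000)–(4.000,1.693)
cell (3,2): code 1100 → (3.787,3.000)–(3.717,2.000)
cell (3,3): code 1000 → (4.000,3.215)–(3.787,3.000)
cell (4,1): code 0110 → (4.000,1.693)–(5.000,1.188)
cell (4,3): code 1001 → (5.000,3.405)–(4.000,3.215)
cell (5,1): code 0110 → (5.000,1.188)–(6.000,1.595)
cell (5,2): code 1011 → (6.000,2.392)–(5.623,3.000)
cell (5,3): code 0001 → (5.623,3.000)–(5.000,3.405)
cell (6,1): code 0010 → (6.000,1.595)–(6.152,2.000)
cell (6,2): code 0001 → (6.152,2.000)–(6.000,2.392)
total: 10 segments, chained into 1 closed loop(s), length Σ = 7.252576

segments=10 loops=1 length=7.253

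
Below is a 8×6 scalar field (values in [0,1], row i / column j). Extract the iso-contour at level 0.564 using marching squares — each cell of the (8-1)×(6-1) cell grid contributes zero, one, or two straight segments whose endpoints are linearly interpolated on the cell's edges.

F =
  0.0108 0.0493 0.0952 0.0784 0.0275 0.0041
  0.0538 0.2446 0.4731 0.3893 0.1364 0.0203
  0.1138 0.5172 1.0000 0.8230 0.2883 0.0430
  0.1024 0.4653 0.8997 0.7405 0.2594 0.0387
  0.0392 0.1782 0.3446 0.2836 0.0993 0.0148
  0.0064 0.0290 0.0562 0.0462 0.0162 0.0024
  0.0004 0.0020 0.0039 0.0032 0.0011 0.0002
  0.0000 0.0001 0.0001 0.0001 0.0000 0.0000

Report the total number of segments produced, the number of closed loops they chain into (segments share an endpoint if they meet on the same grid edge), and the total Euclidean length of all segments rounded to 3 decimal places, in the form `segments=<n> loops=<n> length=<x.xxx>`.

cell (1,1): code 0100 → (1.173,2.000)–(2.000,1.097)
cell (1,2): code 1100 → (1.403,3.000)–(1.173,2.000)
cell (1,3): code 1000 → (2.000,3.484)–(1.403,3.000)
cell (2,1): code 0110 → (2.000,1.097)–(3.000,1.227)
cell (2,3): code 1001 → (3.000,3.367)–(2.000,3.484)
cell (3,1): code 0010 → (3.000,1.227)–(3.605,2.000)
cell (3,2): code 0011 → (3.605,2.000)–(3.386,3.000)
cell (3,3): code 0001 → (3.386,3.000)–(3.000,3.367)
total: 8 segments, chained into 1 closed loop(s), length Σ = 7.572911

segments=8 loops=1 length=7.573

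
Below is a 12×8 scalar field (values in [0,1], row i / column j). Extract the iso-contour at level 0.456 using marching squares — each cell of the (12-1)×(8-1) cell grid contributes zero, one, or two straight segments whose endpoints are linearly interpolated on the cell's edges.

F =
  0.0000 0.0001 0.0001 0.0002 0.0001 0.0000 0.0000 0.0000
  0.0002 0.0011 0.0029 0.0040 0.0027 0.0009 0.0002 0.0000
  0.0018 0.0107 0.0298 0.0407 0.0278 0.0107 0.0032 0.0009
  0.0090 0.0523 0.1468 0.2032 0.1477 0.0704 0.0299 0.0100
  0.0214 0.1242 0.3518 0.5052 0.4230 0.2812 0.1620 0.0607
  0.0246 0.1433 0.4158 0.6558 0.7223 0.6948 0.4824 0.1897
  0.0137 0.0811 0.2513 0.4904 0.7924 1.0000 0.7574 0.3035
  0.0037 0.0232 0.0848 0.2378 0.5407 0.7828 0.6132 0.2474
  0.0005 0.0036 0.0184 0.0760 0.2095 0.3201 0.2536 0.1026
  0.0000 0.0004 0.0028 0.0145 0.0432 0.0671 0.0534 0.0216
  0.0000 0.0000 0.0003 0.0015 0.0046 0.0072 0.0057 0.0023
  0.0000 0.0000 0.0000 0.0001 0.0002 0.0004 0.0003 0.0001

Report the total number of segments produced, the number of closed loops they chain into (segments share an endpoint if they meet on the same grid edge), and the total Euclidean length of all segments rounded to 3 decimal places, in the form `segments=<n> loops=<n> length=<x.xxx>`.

cell (3,2): code 0100 → (3.837,3.000)–(4.000,2.679)
cell (3,3): code 1000 → (4.000,3.599)–(3.837,3.000)
cell (4,2): code 0110 → (4.000,2.679)–(5.000,2.167)
cell (4,3): code 1101 → (4.110,4.000)–(4.000,3.599)
cell (4,4): code 1100 → (4.423,5.000)–(4.110,4.000)
cell (4,5): code 1100 → (4.918,6.000)–(4.423,5.000)
cell (4,6): code 1000 → (5.000,6.090)–(4.918,6.000)
cell (5,2): code 0110 → (5.000,2.167)–(6.000,2.856)
cell (5,6): code 1001 → (6.000,6.664)–(5.000,6.090)
cell (6,2): code 0010 → (6.000,2.856)–(6.136,3.000)
cell (6,3): code 0111 → (6.136,3.000)–(7.000,3.720)
cell (6,6): code 1001 → (7.000,6.430)–(6.000,6.664)
cell (7,3): code 0010 → (7.000,3.720)–(7.256,4.000)
cell (7,4): code 0011 → (7.256,4.000)–(7.706,5.000)
cell (7,5): code 0011 → (7.706,5.000)–(7.437,6.000)
cell (7,6): code 0001 → (7.437,6.000)–(7.000,6.430)
total: 16 segments, chained into 1 closed loop(s), length Σ = 12.646746

segments=16 loops=1 length=12.647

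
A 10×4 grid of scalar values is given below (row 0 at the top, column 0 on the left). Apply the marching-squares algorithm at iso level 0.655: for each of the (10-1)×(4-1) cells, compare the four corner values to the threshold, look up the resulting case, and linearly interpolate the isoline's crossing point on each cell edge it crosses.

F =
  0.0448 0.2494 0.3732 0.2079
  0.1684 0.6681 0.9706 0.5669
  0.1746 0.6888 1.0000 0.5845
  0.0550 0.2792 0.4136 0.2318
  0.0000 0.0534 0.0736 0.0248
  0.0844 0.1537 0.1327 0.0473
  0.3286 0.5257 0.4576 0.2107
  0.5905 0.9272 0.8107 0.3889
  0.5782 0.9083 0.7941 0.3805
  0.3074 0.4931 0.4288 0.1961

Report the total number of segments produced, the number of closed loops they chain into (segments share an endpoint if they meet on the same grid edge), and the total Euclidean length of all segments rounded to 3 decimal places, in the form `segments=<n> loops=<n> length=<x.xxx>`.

segments=16 loops=2 length=13.520

cell (0,0): code 0100 → (0.969,1.000)–(1.000,0.974)
cell (0,1): code 1100 → (0.472,2.000)–(0.969,1.000)
cell (0,2): code 1000 → (1.000,2.782)–(0.472,2.000)
cell (1,0): code 0110 → (1.000,0.974)–(2.000,0.934)
cell (1,2): code 1001 → (2.000,2.830)–(1.000,2.782)
cell (2,0): code 0010 → (2.000,0.934)–(2.083,1.000)
cell (2,1): code 0011 → (2.083,1.000)–(2.588,2.000)
cell (2,2): code 0001 → (2.588,2.000)–(2.000,2.830)
cell (6,0): code 0100 → (6.322,1.000)–(7.000,0.192)
cell (6,1): code 1100 → (6.559,2.000)–(6.322,1.000)
cell (6,2): code 1000 → (7.000,2.369)–(6.559,2.000)
cell (7,0): code 0110 → (7.000,0.192)–(8.000,0.233)
cell (7,2): code 1001 → (8.000,2.336)–(7.000,2.369)
cell (8,0): code 0010 → (8.000,0.233)–(8.610,1.000)
cell (8,1): code 0011 → (8.610,1.000)–(8.381,2.000)
cell (8,2): code 0001 → (8.381,2.000)–(8.000,2.336)
total: 16 segments, chained into 2 closed loop(s), length Σ = 13.520306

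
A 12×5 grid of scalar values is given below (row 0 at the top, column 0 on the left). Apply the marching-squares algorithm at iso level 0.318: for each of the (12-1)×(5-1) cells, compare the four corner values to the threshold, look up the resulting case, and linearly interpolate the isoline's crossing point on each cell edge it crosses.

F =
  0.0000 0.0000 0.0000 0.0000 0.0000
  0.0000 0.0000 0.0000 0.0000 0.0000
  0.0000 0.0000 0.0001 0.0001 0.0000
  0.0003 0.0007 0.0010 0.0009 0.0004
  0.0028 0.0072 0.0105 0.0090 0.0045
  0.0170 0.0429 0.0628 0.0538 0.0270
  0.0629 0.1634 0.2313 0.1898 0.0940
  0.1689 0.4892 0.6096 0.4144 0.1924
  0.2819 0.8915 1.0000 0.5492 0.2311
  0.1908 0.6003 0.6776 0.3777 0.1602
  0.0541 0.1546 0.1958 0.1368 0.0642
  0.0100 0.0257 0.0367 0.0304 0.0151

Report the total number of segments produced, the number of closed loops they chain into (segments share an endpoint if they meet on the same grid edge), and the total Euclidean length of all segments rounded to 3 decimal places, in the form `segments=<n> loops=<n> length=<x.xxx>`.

cell (6,0): code 0100 → (6.475,1.000)–(7.000,0.466)
cell (6,1): code 1100 → (6.229,2.000)–(6.475,1.000)
cell (6,2): code 1100 → (6.571,3.000)–(6.229,2.000)
cell (6,3): code 1000 → (7.000,3.434)–(6.571,3.000)
cell (7,0): code 0110 → (7.000,0.466)–(8.000,0.059)
cell (7,3): code 1001 → (8.000,3.727)–(7.000,3.434)
cell (8,0): code 0110 → (8.000,0.059)–(9.000,0.311)
cell (8,3): code 1001 → (9.000,3.274)–(8.000,3.727)
cell (9,0): code 0010 → (9.000,0.311)–(9.633,1.000)
cell (9,1): code 0011 → (9.633,1.000)–(9.746,2.000)
cell (9,2): code 0011 → (9.746,2.000)–(9.248,3.000)
cell (9,3): code 0001 → (9.248,3.000)–(9.000,3.274)
total: 12 segments, chained into 1 closed loop(s), length Σ = 11.126186

segments=12 loops=1 length=11.126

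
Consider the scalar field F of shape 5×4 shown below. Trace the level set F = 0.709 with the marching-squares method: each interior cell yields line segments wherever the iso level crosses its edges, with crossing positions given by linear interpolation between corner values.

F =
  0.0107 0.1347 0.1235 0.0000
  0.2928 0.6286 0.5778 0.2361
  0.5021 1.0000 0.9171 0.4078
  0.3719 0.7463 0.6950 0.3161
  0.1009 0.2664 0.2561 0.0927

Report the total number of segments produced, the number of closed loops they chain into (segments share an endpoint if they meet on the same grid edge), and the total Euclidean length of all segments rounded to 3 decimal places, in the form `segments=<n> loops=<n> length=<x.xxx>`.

segments=8 loops=1 length=6.000

cell (1,0): code 0100 → (1.216,1.000)–(2.000,0.416)
cell (1,1): code 1100 → (1.387,2.000)–(1.216,1.000)
cell (1,2): code 1000 → (2.000,2.409)–(1.387,2.000)
cell (2,0): code 0110 → (2.000,0.416)–(3.000,0.900)
cell (2,1): code 1011 → (3.000,1.727)–(2.937,2.000)
cell (2,2): code 0001 → (2.937,2.000)–(2.000,2.409)
cell (3,0): code 0010 → (3.000,0.900)–(3.078,1.000)
cell (3,1): code 0001 → (3.078,1.000)–(3.000,1.727)
total: 8 segments, chained into 1 closed loop(s), length Σ = 6.000040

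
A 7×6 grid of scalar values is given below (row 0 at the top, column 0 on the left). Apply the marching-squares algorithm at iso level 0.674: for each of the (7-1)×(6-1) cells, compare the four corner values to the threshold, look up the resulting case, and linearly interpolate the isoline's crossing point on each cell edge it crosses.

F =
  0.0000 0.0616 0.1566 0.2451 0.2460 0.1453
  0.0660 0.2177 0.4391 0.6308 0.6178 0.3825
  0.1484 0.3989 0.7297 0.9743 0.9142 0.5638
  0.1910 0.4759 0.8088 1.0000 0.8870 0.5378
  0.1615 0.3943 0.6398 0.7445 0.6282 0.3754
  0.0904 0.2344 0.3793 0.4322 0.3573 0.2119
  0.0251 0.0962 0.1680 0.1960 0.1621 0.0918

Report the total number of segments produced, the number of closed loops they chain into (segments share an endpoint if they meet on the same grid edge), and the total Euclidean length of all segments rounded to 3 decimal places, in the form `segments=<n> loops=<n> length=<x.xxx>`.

segments=12 loops=1 length=9.652

cell (1,1): code 0100 → (1.808,2.000)–(2.000,1.832)
cell (1,2): code 1100 → (1.126,3.000)–(1.808,2.000)
cell (1,3): code 1100 → (1.190,4.000)–(1.126,3.000)
cell (1,4): code 1000 → (2.000,4.686)–(1.190,4.000)
cell (2,1): code 0110 → (2.000,1.832)–(3.000,1.595)
cell (2,4): code 1001 → (3.000,4.610)–(2.000,4.686)
cell (3,1): code 0010 → (3.000,1.595)–(3.798,2.000)
cell (3,2): code 0111 → (3.798,2.000)–(4.000,2.327)
cell (3,3): code 1011 → (4.000,3.606)–(3.823,4.000)
cell (3,4): code 0001 → (3.823,4.000)–(3.000,4.610)
cell (4,2): code 0010 → (4.000,2.327)–(4.226,3.000)
cell (4,3): code 0001 → (4.226,3.000)–(4.000,3.606)
total: 12 segments, chained into 1 closed loop(s), length Σ = 9.651781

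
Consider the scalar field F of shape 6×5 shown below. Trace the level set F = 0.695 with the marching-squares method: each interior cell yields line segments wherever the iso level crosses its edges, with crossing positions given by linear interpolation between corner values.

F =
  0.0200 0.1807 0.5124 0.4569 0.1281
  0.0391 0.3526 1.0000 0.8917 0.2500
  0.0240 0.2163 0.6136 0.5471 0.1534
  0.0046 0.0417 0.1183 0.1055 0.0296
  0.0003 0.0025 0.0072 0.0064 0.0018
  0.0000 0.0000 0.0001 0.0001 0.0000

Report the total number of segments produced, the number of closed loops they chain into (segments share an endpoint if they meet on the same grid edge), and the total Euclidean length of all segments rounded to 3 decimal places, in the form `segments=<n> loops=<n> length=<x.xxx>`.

cell (0,1): code 0100 → (0.374,2.000)–(1.000,1.529)
cell (0,2): code 1100 → (0.548,3.000)–(0.374,2.000)
cell (0,3): code 1000 → (1.000,3.307)–(0.548,3.000)
cell (1,1): code 0010 → (1.000,1.529)–(1.789,2.000)
cell (1,2): code 0011 → (1.789,2.000)–(1.571,3.000)
cell (1,3): code 0001 → (1.571,3.000)–(1.000,3.307)
total: 6 segments, chained into 1 closed loop(s), length Σ = 4.935161

segments=6 loops=1 length=4.935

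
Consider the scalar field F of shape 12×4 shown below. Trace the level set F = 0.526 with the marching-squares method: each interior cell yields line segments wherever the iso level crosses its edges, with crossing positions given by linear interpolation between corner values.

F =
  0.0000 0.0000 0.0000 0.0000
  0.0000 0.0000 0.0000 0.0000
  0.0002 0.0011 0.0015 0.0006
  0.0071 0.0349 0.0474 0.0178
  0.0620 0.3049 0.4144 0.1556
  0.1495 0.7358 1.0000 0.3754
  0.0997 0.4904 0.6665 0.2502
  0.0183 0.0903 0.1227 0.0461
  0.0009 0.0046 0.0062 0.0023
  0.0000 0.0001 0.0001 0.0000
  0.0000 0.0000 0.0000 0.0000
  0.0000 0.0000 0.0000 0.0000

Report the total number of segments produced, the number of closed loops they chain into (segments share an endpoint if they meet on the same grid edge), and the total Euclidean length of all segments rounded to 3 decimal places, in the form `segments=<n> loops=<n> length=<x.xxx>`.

cell (4,0): code 0100 → (4.513,1.000)–(5.000,0.642)
cell (4,1): code 1100 → (4.191,2.000)–(4.513,1.000)
cell (4,2): code 1000 → (5.000,2.759)–(4.191,2.000)
cell (5,0): code 0010 → (5.000,0.642)–(5.855,1.000)
cell (5,1): code 0111 → (5.855,1.000)–(6.000,1.202)
cell (5,2): code 1001 → (6.000,2.337)–(5.000,2.759)
cell (6,1): code 0010 → (6.000,1.202)–(6.258,2.000)
cell (6,2): code 0001 → (6.258,2.000)–(6.000,2.337)
total: 8 segments, chained into 1 closed loop(s), length Σ = 6.288960

segments=8 loops=1 length=6.289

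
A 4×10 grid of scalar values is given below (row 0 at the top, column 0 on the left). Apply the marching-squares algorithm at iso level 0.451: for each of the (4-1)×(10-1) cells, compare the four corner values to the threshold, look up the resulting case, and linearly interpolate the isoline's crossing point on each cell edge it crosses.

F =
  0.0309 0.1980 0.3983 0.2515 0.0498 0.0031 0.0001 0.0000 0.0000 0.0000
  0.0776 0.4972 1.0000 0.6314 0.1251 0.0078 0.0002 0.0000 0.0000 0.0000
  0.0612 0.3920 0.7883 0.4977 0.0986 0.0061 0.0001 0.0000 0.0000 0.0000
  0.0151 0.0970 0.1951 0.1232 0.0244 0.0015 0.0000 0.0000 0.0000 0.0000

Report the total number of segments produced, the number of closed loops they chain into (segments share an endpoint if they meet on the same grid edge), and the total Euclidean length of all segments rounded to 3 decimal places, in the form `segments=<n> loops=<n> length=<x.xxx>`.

cell (0,0): code 0100 → (0.846,1.000)–(1.000,0.890)
cell (0,1): code 1100 → (0.088,2.000)–(0.846,1.000)
cell (0,2): code 1100 → (0.525,3.000)–(0.088,2.000)
cell (0,3): code 1000 → (1.000,3.356)–(0.525,3.000)
cell (1,0): code 0010 → (1.000,0.890)–(1.439,1.000)
cell (1,1): code 0111 → (1.439,1.000)–(2.000,1.149)
cell (1,3): code 1001 → (2.000,3.117)–(1.000,3.356)
cell (2,1): code 0010 → (2.000,1.149)–(2.569,2.000)
cell (2,2): code 0011 → (2.569,2.000)–(2.125,3.000)
cell (2,3): code 0001 → (2.125,3.000)–(2.000,3.117)
total: 10 segments, chained into 1 closed loop(s), length Σ = 7.479617

segments=10 loops=1 length=7.480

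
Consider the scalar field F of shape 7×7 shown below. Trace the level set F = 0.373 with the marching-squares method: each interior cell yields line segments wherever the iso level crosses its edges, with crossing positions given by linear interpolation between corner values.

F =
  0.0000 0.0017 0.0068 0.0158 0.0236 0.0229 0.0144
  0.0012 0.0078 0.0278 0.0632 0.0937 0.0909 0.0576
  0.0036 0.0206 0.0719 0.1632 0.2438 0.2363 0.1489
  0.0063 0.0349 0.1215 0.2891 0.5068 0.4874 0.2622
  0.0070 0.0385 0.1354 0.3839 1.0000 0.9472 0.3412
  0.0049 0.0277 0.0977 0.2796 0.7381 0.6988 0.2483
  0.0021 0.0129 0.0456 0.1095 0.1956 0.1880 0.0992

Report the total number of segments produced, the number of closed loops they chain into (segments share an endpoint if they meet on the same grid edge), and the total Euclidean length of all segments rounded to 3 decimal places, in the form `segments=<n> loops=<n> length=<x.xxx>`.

segments=12 loops=1 length=9.726

cell (2,3): code 0100 → (2.491,4.000)–(3.000,3.385)
cell (2,4): code 1100 → (2.544,5.000)–(2.491,4.000)
cell (2,5): code 1000 → (3.000,5.508)–(2.544,5.000)
cell (3,2): code 0100 → (3.885,3.000)–(4.000,2.956)
cell (3,3): code 1110 → (3.000,3.385)–(3.885,3.000)
cell (3,5): code 1001 → (4.000,5.948)–(3.000,5.508)
cell (4,2): code 0010 → (4.000,2.956)–(4.105,3.000)
cell (4,3): code 0111 → (4.105,3.000)–(5.000,3.204)
cell (4,5): code 1001 → (5.000,5.723)–(4.000,5.948)
cell (5,3): code 0010 → (5.000,3.204)–(5.673,4.000)
cell (5,4): code 0011 → (5.673,4.000)–(5.638,5.000)
cell (5,5): code 0001 → (5.638,5.000)–(5.000,5.723)
total: 12 segments, chained into 1 closed loop(s), length Σ = 9.726366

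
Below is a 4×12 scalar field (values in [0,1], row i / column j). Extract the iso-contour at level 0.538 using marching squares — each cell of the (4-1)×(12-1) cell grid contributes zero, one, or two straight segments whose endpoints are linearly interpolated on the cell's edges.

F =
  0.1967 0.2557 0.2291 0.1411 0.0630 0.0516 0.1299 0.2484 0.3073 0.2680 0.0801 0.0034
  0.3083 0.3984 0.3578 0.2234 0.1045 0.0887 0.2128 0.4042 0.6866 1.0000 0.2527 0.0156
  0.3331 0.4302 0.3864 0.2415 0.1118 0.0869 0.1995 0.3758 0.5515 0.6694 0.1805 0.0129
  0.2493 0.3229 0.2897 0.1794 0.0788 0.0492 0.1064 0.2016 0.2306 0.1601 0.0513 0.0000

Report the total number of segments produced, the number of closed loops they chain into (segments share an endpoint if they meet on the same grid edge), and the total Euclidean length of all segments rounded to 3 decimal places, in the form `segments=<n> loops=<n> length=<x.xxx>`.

cell (0,7): code 0100 → (0.608,8.000)–(1.000,7.474)
cell (0,8): code 1100 → (0.369,9.000)–(0.608,8.000)
cell (0,9): code 1000 → (1.000,9.618)–(0.369,9.000)
cell (1,7): code 0110 → (1.000,7.474)–(2.000,7.923)
cell (1,9): code 1001 → (2.000,9.269)–(1.000,9.618)
cell (2,7): code 0010 → (2.000,7.923)–(2.042,8.000)
cell (2,8): code 0011 → (2.042,8.000)–(2.258,9.000)
cell (2,9): code 0001 → (2.258,9.000)–(2.000,9.269)
total: 8 segments, chained into 1 closed loop(s), length Σ = 6.206604

segments=8 loops=1 length=6.207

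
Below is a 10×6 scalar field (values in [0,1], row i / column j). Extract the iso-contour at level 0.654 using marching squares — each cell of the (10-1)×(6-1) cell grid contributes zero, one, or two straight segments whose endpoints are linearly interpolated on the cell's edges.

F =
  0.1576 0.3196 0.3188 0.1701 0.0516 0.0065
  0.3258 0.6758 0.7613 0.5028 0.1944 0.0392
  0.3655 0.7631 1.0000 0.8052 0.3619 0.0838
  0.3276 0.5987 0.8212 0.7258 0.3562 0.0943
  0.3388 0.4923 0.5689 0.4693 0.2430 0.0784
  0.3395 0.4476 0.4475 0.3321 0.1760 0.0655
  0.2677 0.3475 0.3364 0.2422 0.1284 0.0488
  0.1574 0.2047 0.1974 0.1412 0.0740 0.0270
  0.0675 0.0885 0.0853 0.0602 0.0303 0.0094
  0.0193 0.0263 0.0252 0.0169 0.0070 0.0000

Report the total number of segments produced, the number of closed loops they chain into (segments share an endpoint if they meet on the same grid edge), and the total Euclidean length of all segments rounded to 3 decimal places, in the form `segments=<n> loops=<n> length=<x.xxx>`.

cell (0,0): code 0100 → (0.939,1.000)–(1.000,0.938)
cell (0,1): code 1100 → (0.758,2.000)–(0.939,1.000)
cell (0,2): code 1000 → (1.000,2.415)–(0.758,2.000)
cell (1,0): code 0110 → (1.000,0.938)–(2.000,0.726)
cell (1,2): code 1101 → (1.500,3.000)–(1.000,2.415)
cell (1,3): code 1000 → (2.000,3.341)–(1.500,3.000)
cell (2,0): code 0010 → (2.000,0.726)–(2.664,1.000)
cell (2,1): code 0111 → (2.664,1.000)–(3.000,1.249)
cell (2,3): code 1001 → (3.000,3.194)–(2.000,3.341)
cell (3,1): code 0010 → (3.000,1.249)–(3.663,2.000)
cell (3,2): code 0011 → (3.663,2.000)–(3.280,3.000)
cell (3,3): code 0001 → (3.280,3.000)–(3.000,3.194)
total: 12 segments, chained into 1 closed loop(s), length Σ = 8.541833

segments=12 loops=1 length=8.542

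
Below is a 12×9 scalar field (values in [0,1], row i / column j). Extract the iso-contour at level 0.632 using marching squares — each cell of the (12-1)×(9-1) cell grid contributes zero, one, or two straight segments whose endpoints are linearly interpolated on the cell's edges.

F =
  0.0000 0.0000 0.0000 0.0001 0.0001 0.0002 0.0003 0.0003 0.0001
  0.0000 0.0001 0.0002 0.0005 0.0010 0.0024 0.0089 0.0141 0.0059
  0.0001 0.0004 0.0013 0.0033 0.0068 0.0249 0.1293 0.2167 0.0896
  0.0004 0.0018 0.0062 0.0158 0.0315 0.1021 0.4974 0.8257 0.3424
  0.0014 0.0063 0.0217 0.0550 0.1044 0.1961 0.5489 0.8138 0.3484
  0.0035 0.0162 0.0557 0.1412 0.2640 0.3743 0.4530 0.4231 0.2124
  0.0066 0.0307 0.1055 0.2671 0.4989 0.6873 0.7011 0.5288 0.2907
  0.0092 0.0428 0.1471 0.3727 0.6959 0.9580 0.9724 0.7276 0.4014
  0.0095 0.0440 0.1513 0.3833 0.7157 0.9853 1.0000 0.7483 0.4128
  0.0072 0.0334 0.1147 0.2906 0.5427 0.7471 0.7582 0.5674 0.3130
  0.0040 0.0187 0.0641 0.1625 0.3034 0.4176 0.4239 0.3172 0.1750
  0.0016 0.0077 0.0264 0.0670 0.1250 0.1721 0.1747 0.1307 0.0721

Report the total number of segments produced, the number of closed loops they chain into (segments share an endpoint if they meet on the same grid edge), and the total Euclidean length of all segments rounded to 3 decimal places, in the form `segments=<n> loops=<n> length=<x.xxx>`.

cell (2,6): code 0100 → (2.682,7.000)–(3.000,6.410)
cell (2,7): code 1000 → (3.000,7.401)–(2.682,7.000)
cell (3,6): code 0110 → (3.000,6.410)–(4.000,6.314)
cell (3,7): code 1001 → (4.000,7.391)–(3.000,7.401)
cell (4,6): code 0010 → (4.000,6.314)–(4.465,7.000)
cell (4,7): code 0001 → (4.465,7.000)–(4.000,7.391)
cell (5,4): code 0100 → (5.823,5.000)–(6.000,4.706)
cell (5,5): code 1100 → (5.721,6.000)–(5.823,5.000)
cell (5,6): code 1000 → (6.000,6.401)–(5.721,6.000)
cell (6,3): code 0100 → (6.676,4.000)–(7.000,3.802)
cell (6,4): code 1110 → (6.000,4.706)–(6.676,4.000)
cell (6,6): code 1101 → (6.519,7.000)–(6.000,6.401)
cell (6,7): code 1000 → (7.000,7.293)–(6.519,7.000)
cell (7,3): code 0110 → (7.000,3.802)–(8.000,3.748)
cell (7,7): code 1001 → (8.000,7.347)–(7.000,7.293)
cell (8,3): code 0010 → (8.000,3.748)–(8.484,4.000)
cell (8,4): code 0111 → (8.484,4.000)–(9.000,4.437)
cell (8,6): code 1011 → (9.000,6.661)–(8.643,7.000)
cell (8,7): code 0001 → (8.643,7.000)–(8.000,7.347)
cell (9,4): code 0010 → (9.000,4.437)–(9.349,5.000)
cell (9,5): code 0011 → (9.349,5.000)–(9.378,6.000)
cell (9,6): code 0001 → (9.378,6.000)–(9.000,6.661)
total: 22 segments, chained into 2 closed loop(s), length Σ = 16.044235

segments=22 loops=2 length=16.044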